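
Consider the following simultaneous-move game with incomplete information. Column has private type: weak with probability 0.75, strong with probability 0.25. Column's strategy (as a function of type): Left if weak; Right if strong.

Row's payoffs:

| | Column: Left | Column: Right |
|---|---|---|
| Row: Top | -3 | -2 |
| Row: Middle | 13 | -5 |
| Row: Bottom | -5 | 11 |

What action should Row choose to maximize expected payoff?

Middle

Compute Row's expected payoff for each action, taking the expectation over Column's type.
E[Top] = 0.75·(-3) + 0.25·(-2) = -2.75
E[Middle] = 0.75·(13) + 0.25·(-5) = 8.5
E[Bottom] = 0.75·(-5) + 0.25·(11) = -1
Best response: Middle (8.5 is the largest).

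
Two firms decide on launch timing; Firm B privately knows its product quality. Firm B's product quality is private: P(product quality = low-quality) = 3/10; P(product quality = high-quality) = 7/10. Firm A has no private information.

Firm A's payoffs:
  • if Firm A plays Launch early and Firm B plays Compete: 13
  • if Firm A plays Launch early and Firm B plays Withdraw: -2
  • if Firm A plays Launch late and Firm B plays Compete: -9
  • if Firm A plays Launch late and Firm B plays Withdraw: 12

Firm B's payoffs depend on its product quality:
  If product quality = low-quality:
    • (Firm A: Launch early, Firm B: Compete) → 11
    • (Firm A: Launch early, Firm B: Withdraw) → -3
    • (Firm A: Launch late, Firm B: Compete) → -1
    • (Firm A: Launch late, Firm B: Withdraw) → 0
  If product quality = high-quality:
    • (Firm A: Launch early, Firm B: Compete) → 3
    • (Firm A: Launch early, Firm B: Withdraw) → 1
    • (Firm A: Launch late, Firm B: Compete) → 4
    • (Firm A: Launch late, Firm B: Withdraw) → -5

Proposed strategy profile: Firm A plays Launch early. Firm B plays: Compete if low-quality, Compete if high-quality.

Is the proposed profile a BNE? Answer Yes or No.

Yes

Firm A plays Launch early: E[Launch early] = 3/10·(13) + 7/10·(13) = 13; E[Launch late] = -9. Best-responding. ✓
Firm B (product quality low-quality), facing Launch early: Compete gives 11, Withdraw gives -3. Proposed Compete is best. ✓
Firm B (product quality high-quality), facing Launch early: Compete gives 3, Withdraw gives 1. Proposed Compete is best. ✓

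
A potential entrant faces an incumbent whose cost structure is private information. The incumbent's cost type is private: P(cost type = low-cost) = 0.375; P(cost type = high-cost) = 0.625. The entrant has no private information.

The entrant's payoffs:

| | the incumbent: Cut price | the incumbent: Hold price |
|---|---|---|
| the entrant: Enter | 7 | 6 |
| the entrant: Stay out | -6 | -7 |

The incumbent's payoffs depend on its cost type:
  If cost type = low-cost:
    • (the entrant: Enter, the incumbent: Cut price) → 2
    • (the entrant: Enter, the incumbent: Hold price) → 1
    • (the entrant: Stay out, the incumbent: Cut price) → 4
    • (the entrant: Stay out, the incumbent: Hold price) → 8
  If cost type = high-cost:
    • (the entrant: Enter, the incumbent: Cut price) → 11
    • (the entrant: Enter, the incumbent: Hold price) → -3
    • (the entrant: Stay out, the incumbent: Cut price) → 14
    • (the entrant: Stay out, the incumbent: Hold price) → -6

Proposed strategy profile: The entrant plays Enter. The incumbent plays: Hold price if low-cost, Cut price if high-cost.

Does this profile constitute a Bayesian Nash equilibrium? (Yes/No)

No

The entrant plays Enter: E[Enter] = 0.375·(6) + 0.625·(7) = 6.625; E[Stay out] = -6.375. Best-responding. ✓
The incumbent (cost type low-cost), facing Enter: Cut price gives 2, Hold price gives 1. Proposed Hold price is not best — profitable deviation exists. ✗
The incumbent (cost type high-cost), facing Enter: Cut price gives 11, Hold price gives -3. Proposed Cut price is best. ✓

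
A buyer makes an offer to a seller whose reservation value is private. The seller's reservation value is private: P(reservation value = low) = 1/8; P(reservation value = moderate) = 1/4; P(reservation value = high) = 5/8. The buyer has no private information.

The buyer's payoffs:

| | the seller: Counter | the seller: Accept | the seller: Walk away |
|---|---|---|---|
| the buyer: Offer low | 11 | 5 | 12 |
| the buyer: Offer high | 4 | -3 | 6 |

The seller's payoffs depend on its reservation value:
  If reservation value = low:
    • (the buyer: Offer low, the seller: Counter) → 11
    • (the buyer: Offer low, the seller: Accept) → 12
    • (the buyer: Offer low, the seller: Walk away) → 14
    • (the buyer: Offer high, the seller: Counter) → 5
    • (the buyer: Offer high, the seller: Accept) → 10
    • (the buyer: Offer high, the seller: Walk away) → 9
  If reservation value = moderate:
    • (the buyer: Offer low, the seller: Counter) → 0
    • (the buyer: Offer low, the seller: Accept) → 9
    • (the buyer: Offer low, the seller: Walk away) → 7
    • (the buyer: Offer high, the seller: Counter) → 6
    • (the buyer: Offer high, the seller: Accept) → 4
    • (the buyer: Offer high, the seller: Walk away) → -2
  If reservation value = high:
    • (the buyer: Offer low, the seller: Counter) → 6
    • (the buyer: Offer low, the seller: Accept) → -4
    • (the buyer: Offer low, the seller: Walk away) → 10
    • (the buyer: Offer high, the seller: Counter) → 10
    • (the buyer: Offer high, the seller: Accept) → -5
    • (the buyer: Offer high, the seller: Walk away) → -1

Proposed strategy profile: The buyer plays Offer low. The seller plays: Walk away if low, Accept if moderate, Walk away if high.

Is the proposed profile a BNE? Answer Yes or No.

A profile is a BNE iff every type of every player is best-responding given beliefs about the other side.
The buyer plays Offer low: E[Offer low] = 1/8·(12) + 1/4·(5) + 5/8·(12) = 41/4; E[Offer high] = 15/4. Best-responding. ✓
The seller (reservation value low), facing Offer low: Counter gives 11, Accept gives 12, Walk away gives 14. Proposed Walk away is best. ✓
The seller (reservation value moderate), facing Offer low: Counter gives 0, Accept gives 9, Walk away gives 7. Proposed Accept is best. ✓
The seller (reservation value high), facing Offer low: Counter gives 6, Accept gives -4, Walk away gives 10. Proposed Walk away is best. ✓

Yes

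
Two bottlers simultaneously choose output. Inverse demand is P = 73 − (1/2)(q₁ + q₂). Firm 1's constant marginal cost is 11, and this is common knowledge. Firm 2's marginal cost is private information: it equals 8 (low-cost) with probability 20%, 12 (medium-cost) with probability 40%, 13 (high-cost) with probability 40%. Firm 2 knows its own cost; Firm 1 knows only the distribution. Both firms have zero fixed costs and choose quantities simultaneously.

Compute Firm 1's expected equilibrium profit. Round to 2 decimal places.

870.84

Type-c best response for Firm 2: q₂(c) = (73 − c) − q₁/2.
Firm 1 maximizes expected profit; its first-order condition is 73 − q₁ − (1/2)E[q₂] − 11 = 0.
Substituting E[q₂] and solving: E[c₂] = 11.6, so q₁ = (73 − 2·11 + 11.6)/(3/2) = 41.7333.
E[P] = 73 − (1/2)·(q₁ + E[q₂]) = 31.8667; Firm 1's expected profit = (E[P] − 11)·q₁ = (31.8667 − 11)·41.7333 = 870.836.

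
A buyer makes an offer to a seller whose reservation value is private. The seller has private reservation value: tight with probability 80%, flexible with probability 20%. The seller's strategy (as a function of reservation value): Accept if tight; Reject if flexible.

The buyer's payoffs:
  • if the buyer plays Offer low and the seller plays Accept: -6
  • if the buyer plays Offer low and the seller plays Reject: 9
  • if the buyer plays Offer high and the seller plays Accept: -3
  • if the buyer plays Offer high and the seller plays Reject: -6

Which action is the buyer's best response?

Offer low

Compute the buyer's expected payoff for each action, taking the expectation over the seller's type.
E[Offer low] = 0.8·(-6) + 0.2·(9) = -3
E[Offer high] = 0.8·(-3) + 0.2·(-6) = -3.6
Best response: Offer low (-3 is the largest).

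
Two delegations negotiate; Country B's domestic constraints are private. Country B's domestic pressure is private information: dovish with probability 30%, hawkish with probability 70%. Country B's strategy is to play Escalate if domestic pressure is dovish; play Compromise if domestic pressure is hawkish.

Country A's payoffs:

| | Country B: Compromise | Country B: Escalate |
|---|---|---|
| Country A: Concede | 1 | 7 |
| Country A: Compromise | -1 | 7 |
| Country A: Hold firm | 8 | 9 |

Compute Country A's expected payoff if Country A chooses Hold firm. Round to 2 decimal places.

Take the expectation over Country B's domestic pressure, weighting each type's action by its prior probability.
E[Hold firm] = 0.3·9 + 0.7·8 = 2.7 + 5.6 = 8.3

8.30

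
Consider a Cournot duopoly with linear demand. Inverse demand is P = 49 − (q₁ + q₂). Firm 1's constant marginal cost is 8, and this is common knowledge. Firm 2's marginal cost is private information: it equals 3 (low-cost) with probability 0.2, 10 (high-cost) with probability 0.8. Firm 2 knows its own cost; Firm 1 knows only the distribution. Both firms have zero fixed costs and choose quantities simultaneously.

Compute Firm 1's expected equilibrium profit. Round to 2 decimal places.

192.28

Firm 2 with cost c maximizes (49 − (q₁+q₂) − c)·q₂, giving q₂(c) = (49 − c − q₁)/2.
E[c₂] = 0.2·3 + 0.8·10 = 8.6
Firm 1's FOC against E[q₂] yields q₁ = (49 − 2·8 + E[c₂])/3 = (49 − 16 + 8.6)/3 = 13.8667.
E[P] = 49 − (q₁ + E[q₂]) = 21.8667; Firm 1's expected profit = (E[P] − 8)·q₁ = (21.8667 − 8)·13.8667 = 192.284.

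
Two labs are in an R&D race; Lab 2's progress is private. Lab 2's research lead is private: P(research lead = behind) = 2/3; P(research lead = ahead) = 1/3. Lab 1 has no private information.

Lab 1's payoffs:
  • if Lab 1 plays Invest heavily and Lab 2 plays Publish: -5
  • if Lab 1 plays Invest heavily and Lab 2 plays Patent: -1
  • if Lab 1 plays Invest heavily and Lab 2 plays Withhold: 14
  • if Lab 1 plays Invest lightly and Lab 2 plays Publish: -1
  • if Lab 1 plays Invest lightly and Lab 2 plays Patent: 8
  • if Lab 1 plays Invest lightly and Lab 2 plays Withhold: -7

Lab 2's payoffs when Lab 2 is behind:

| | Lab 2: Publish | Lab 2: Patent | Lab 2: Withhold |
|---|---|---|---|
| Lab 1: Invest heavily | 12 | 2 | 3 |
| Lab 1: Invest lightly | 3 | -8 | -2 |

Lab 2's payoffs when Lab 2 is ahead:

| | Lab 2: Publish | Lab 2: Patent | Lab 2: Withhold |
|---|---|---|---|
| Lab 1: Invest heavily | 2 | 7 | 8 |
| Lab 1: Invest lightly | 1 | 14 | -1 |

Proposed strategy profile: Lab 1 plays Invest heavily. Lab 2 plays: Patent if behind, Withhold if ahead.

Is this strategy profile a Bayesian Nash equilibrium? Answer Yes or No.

A profile is a BNE iff every type of every player is best-responding given beliefs about the other side.
Lab 1 plays Invest heavily: E[Invest heavily] = 2/3·(-1) + 1/3·(14) = 4; E[Invest lightly] = 3. Best-responding. ✓
Lab 2 (research lead behind), facing Invest heavily: Publish gives 12, Patent gives 2, Withhold gives 3. Proposed Patent is not best — profitable deviation exists. ✗
Lab 2 (research lead ahead), facing Invest heavily: Publish gives 2, Patent gives 7, Withhold gives 8. Proposed Withhold is best. ✓

No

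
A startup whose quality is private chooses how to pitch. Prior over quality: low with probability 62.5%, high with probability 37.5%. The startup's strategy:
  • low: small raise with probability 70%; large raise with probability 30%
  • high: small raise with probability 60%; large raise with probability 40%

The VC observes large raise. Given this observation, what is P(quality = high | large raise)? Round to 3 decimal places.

0.444

Apply Bayes' rule using the sender's strategy as the likelihood.
P(large raise) = 0.625·0.3 + 0.375·0.4 = 0.3375
P(high | large raise) = (0.375·0.4) / 0.3375 = 0.15 / 0.3375 = 0.444444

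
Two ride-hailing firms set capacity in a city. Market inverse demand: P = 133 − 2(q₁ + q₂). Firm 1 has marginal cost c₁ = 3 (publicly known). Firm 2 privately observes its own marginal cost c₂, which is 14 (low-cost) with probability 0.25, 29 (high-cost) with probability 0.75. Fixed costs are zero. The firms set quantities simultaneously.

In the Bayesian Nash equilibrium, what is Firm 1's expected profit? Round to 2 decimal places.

Each type of Firm 2 best-responds to q₁; Firm 1 best-responds to the expected q₂ over Firm 2's types.
Firm 2 with cost c maximizes (133 − 2(q₁+q₂) − c)·q₂, giving q₂(c) = (133 − c − 2q₁)/4.
E[c₂] = 0.25·14 + 0.75·29 = 25.25
Firm 1's FOC against E[q₂] yields q₁ = (133 − 2·3 + E[c₂])/6 = (133 − 6 + 25.25)/6 = 25.375.
E[P] = 133 − 2·(q₁ + E[q₂]) = 53.75; Firm 1's expected profit = (E[P] − 3)·q₁ = (53.75 − 3)·25.375 = 1287.78.

1287.78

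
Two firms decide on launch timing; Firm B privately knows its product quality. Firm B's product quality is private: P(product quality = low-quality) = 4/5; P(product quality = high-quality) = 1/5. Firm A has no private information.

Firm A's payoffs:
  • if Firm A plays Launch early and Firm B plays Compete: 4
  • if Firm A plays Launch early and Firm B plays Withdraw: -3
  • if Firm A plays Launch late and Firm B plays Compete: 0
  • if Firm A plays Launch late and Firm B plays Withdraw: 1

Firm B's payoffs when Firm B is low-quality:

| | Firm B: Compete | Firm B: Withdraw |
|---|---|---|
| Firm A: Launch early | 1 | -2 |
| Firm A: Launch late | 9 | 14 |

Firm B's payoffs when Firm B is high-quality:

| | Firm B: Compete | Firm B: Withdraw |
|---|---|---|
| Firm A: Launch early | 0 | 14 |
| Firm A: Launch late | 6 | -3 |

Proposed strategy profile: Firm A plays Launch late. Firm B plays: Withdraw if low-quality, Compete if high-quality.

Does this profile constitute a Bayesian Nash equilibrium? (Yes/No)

Firm A plays Launch late: E[Launch late] = 4/5·(1) + 1/5·(0) = 4/5; E[Launch early] = -8/5. Best-responding. ✓
Firm B (product quality low-quality), facing Launch late: Compete gives 9, Withdraw gives 14. Proposed Withdraw is best. ✓
Firm B (product quality high-quality), facing Launch late: Compete gives 6, Withdraw gives -3. Proposed Compete is best. ✓

Yes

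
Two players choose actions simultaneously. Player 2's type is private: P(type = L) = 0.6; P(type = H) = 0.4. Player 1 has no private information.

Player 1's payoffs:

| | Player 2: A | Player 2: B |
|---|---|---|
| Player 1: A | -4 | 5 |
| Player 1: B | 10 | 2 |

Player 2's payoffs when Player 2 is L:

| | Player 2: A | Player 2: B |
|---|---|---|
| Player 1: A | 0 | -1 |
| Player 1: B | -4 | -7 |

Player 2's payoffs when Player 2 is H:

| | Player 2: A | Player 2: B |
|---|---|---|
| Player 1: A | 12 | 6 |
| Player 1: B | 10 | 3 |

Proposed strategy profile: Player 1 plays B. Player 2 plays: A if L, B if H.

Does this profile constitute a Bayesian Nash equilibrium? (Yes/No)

Player 1 plays B: E[B] = 0.6·(10) + 0.4·(2) = 6.8; E[A] = -0.4. Best-responding. ✓
Player 2 (type L), facing B: A gives -4, B gives -7. Proposed A is best. ✓
Player 2 (type H), facing B: A gives 10, B gives 3. Proposed B is not best — profitable deviation exists. ✗

No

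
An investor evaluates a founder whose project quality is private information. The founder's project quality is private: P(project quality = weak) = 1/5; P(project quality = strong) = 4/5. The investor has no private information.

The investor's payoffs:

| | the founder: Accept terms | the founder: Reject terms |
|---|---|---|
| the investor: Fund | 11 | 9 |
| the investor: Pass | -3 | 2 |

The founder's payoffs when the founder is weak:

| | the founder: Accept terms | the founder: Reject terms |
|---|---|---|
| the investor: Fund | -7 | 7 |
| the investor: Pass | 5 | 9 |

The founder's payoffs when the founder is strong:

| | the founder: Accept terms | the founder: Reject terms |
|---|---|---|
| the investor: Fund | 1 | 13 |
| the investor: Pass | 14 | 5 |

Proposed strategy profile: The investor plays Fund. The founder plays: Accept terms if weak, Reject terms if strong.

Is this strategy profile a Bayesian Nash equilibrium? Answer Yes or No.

The investor plays Fund: E[Fund] = 1/5·(11) + 4/5·(9) = 47/5; E[Pass] = 1. Best-responding. ✓
The founder (project quality weak), facing Fund: Accept terms gives -7, Reject terms gives 7. Proposed Accept terms is not best — profitable deviation exists. ✗
The founder (project quality strong), facing Fund: Accept terms gives 1, Reject terms gives 13. Proposed Reject terms is best. ✓

No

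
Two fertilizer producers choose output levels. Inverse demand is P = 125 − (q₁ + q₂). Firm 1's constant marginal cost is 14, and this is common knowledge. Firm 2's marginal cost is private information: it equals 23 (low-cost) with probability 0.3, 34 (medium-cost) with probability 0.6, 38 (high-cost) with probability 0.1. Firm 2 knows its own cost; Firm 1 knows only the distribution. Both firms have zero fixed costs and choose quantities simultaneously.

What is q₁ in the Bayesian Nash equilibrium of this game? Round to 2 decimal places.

Firm 2 with cost c maximizes (125 − (q₁+q₂) − c)·q₂, giving q₂(c) = (125 − c − q₁)/2.
E[c₂] = 0.3·23 + 0.6·34 + 0.1·38 = 31.1
Firm 1's FOC against E[q₂] yields q₁ = (125 − 2·14 + E[c₂])/3 = (125 − 28 + 31.1)/3 = 42.7.

42.70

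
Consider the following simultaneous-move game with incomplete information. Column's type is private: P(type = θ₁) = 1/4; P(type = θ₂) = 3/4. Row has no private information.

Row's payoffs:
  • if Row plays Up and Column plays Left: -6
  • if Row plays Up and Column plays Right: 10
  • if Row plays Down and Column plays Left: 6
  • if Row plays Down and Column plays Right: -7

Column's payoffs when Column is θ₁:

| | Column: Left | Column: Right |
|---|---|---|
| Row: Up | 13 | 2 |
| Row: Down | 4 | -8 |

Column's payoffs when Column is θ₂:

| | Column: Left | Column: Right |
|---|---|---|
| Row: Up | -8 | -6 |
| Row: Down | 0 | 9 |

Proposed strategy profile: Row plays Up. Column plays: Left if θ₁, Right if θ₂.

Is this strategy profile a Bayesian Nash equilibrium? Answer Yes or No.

A profile is a BNE iff every type of every player is best-responding given beliefs about the other side.
Row plays Up: E[Up] = 1/4·(-6) + 3/4·(10) = 6; E[Down] = -15/4. Best-responding. ✓
Column (type θ₁), facing Up: Left gives 13, Right gives 2. Proposed Left is best. ✓
Column (type θ₂), facing Up: Left gives -8, Right gives -6. Proposed Right is best. ✓

Yes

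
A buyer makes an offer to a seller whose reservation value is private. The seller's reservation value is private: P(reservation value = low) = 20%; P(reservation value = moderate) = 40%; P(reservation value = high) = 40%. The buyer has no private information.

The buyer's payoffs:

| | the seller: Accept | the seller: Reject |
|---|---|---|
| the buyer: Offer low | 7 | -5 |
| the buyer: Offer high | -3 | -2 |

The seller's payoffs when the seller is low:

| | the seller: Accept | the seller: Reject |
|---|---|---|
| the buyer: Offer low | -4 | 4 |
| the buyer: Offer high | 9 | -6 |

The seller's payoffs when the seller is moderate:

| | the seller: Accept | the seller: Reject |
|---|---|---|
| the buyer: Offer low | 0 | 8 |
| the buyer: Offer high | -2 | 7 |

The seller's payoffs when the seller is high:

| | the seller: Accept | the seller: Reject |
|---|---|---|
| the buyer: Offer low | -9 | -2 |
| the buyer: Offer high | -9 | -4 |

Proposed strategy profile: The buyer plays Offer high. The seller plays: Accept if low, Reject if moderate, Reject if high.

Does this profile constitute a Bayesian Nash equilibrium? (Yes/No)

Yes

A profile is a BNE iff every type of every player is best-responding given beliefs about the other side.
The buyer plays Offer high: E[Offer high] = 0.2·(-3) + 0.4·(-2) + 0.4·(-2) = -2.2; E[Offer low] = -2.6. Best-responding. ✓
The seller (reservation value low), facing Offer high: Accept gives 9, Reject gives -6. Proposed Accept is best. ✓
The seller (reservation value moderate), facing Offer high: Accept gives -2, Reject gives 7. Proposed Reject is best. ✓
The seller (reservation value high), facing Offer high: Accept gives -9, Reject gives -4. Proposed Reject is best. ✓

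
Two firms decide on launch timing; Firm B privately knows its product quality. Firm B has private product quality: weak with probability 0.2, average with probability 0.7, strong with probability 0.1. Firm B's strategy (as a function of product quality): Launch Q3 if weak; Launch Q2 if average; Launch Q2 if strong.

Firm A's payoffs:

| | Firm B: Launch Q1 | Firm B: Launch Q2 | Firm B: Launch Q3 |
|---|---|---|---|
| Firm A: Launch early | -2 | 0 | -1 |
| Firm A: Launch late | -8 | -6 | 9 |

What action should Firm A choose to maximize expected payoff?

E[Launch early] = 0.2·(-1) + 0.7·(0) + 0.1·(0) = -0.2
E[Launch late] = 0.2·(9) + 0.7·(-6) + 0.1·(-6) = -3
Best response: Launch early (-0.2 is the largest).

Launch early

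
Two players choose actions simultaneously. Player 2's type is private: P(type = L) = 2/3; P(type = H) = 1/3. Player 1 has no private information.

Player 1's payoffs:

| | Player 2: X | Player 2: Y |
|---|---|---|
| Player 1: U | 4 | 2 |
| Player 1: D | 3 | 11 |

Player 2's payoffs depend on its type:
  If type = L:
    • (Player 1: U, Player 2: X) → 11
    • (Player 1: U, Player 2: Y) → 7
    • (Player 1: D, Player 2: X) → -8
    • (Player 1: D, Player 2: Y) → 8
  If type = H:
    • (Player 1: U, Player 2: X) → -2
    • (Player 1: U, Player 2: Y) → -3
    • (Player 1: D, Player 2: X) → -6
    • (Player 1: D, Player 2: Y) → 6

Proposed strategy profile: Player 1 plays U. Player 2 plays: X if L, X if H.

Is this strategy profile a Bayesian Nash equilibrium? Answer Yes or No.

Player 1 plays U: E[U] = 2/3·(4) + 1/3·(4) = 4; E[D] = 3. Best-responding. ✓
Player 2 (type L), facing U: X gives 11, Y gives 7. Proposed X is best. ✓
Player 2 (type H), facing U: X gives -2, Y gives -3. Proposed X is best. ✓

Yes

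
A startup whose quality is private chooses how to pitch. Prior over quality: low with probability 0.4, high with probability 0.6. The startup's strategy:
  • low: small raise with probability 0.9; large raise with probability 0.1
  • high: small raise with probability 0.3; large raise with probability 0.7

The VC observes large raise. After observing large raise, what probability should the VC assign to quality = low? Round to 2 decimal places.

Apply Bayes' rule using the sender's strategy as the likelihood.
P(large raise) = 0.4·0.1 + 0.6·0.7 = 0.46
P(low | large raise) = (0.4·0.1) / 0.46 = 0.04 / 0.46 = 0.0869565

0.09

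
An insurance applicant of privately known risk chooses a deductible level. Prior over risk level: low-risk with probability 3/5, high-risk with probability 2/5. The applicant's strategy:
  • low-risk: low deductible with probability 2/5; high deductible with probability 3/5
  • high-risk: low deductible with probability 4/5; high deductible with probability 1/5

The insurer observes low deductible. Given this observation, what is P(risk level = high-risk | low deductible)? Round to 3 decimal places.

P(low deductible) = (3/5)·(2/5) + (2/5)·(4/5) = 14/25
P(high-risk | low deductible) = ((2/5)·(4/5)) / (14/25) = (8/25) / (14/25) = 4/7

0.571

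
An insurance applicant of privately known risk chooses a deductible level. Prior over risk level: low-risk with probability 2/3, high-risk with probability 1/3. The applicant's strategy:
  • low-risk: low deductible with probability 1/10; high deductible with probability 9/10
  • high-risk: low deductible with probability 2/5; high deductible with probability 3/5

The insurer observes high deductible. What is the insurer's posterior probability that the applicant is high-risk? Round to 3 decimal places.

P(high deductible) = (2/3)·(9/10) + (1/3)·(3/5) = 4/5
P(high-risk | high deductible) = ((1/3)·(3/5)) / (4/5) = (1/5) / (4/5) = 1/4

0.250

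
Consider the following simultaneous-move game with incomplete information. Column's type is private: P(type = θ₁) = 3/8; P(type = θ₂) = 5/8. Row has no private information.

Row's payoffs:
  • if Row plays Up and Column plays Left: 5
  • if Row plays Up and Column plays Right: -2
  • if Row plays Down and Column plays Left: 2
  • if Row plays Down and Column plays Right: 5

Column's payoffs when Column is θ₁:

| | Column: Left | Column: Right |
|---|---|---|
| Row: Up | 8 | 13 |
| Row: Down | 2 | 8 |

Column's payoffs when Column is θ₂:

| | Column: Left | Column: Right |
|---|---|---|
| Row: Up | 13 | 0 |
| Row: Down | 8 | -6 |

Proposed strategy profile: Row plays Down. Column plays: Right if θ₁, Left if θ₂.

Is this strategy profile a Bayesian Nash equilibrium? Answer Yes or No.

Row plays Down: E[Down] = 3/8·(5) + 5/8·(2) = 25/8; E[Up] = 19/8. Best-responding. ✓
Column (type θ₁), facing Down: Left gives 2, Right gives 8. Proposed Right is best. ✓
Column (type θ₂), facing Down: Left gives 8, Right gives -6. Proposed Left is best. ✓

Yes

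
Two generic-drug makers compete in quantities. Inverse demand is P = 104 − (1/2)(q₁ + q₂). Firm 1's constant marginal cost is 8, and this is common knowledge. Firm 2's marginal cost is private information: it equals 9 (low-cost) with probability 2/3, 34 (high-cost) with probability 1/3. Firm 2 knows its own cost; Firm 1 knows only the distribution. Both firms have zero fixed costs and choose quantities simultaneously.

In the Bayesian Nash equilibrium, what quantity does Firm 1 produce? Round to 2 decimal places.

70.22

Type-c best response for Firm 2: q₂(c) = (104 − c) − q₁/2.
Firm 1 maximizes expected profit; its first-order condition is 104 − q₁ − (1/2)E[q₂] − 8 = 0.
Substituting E[q₂] and solving: E[c₂] = 17.3333, so q₁ = (104 − 2·8 + 17.3333)/(3/2) = 70.2222.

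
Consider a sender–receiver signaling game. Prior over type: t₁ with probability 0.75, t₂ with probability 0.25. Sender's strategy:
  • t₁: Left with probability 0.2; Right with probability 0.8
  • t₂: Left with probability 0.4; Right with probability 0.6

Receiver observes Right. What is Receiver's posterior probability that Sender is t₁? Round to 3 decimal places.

0.800

P(Right) = 0.75·0.8 + 0.25·0.6 = 0.75
P(t₁ | Right) = (0.75·0.8) / 0.75 = 0.6 / 0.75 = 0.8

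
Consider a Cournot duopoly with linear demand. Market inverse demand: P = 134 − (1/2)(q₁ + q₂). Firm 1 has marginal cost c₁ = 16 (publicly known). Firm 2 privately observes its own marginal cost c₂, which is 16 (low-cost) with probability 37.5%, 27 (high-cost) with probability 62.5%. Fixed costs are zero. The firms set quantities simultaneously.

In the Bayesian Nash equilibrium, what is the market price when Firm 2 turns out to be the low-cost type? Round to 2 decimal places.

Firm 2 with cost c maximizes (134 − (1/2)(q₁+q₂) − c)·q₂, giving q₂(c) = (134 − c − (1/2)q₁).
E[c₂] = 0.375·16 + 0.625·27 = 22.875
Firm 1's FOC against E[q₂] yields q₁ = (134 − 2·16 + E[c₂])/(3/2) = (134 − 32 + 22.875)/(3/2) = 83.25.
q₂(low-cost) = 76.375, so P = 134 − (1/2)·(83.25 + 76.375) = 54.1875.

54.19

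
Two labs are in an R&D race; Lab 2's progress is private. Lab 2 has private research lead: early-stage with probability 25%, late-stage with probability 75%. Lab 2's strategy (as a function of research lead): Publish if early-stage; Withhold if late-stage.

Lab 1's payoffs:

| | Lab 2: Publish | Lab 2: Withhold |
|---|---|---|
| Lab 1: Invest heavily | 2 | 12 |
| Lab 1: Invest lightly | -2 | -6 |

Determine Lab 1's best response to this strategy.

Invest heavily

E[Invest heavily] = 0.25·(2) + 0.75·(12) = 9.5
E[Invest lightly] = 0.25·(-2) + 0.75·(-6) = -5
Best response: Invest heavily (9.5 is the largest).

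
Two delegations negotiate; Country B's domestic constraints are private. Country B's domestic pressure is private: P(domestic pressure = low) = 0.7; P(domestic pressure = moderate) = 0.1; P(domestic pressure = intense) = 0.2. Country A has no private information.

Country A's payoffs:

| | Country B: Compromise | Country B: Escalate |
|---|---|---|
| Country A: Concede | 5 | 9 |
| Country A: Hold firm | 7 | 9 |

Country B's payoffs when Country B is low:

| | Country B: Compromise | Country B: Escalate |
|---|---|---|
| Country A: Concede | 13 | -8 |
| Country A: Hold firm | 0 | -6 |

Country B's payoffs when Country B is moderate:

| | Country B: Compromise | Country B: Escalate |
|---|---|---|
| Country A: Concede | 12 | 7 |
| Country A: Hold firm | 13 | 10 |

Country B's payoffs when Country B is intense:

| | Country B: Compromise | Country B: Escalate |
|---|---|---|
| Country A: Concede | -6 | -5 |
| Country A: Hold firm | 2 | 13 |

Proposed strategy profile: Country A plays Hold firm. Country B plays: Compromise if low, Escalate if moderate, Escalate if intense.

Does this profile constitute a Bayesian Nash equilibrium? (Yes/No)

Country A plays Hold firm: E[Hold firm] = 0.7·(7) + 0.1·(9) + 0.2·(9) = 7.6; E[Concede] = 6.2. Best-responding. ✓
Country B (domestic pressure low), facing Hold firm: Compromise gives 0, Escalate gives -6. Proposed Compromise is best. ✓
Country B (domestic pressure moderate), facing Hold firm: Compromise gives 13, Escalate gives 10. Proposed Escalate is not best — profitable deviation exists. ✗
Country B (domestic pressure intense), facing Hold firm: Compromise gives 2, Escalate gives 13. Proposed Escalate is best. ✓

No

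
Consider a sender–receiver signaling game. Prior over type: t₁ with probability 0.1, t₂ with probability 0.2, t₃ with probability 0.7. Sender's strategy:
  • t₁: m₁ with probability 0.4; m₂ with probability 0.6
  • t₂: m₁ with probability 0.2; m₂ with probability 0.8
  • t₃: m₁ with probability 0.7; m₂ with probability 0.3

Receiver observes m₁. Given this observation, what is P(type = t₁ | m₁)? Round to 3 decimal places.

P(m₁) = 0.1·0.4 + 0.2·0.2 + 0.7·0.7 = 0.57
P(t₁ | m₁) = (0.1·0.4) / 0.57 = 0.04 / 0.57 = 0.0701754

0.070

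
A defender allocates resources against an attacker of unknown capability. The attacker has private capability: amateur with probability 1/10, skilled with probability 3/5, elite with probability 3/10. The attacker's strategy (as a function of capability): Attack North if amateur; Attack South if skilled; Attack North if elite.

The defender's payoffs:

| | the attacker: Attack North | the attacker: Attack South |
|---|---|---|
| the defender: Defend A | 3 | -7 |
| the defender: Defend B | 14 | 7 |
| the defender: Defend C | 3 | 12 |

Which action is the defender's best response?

E[Defend A] = 1/10·(3) + 3/5·(-7) + 3/10·(3) = -3
E[Defend B] = 1/10·(14) + 3/5·(7) + 3/10·(14) = 49/5
E[Defend C] = 1/10·(3) + 3/5·(12) + 3/10·(3) = 42/5
Best response: Defend B (49/5 is the largest).

Defend B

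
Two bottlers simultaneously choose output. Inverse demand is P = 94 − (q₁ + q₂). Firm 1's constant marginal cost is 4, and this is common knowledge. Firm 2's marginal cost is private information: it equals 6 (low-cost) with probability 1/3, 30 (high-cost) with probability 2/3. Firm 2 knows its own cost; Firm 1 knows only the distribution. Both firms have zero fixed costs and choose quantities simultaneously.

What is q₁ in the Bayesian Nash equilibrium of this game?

36

Type-c best response for Firm 2: q₂(c) = (94 − c)/2 − q₁/2.
Firm 1 maximizes expected profit; its first-order condition is 94 − 2q₁ − E[q₂] − 4 = 0.
Substituting E[q₂] and solving: E[c₂] = 22, so q₁ = (94 − 2·4 + 22)/3 = 36.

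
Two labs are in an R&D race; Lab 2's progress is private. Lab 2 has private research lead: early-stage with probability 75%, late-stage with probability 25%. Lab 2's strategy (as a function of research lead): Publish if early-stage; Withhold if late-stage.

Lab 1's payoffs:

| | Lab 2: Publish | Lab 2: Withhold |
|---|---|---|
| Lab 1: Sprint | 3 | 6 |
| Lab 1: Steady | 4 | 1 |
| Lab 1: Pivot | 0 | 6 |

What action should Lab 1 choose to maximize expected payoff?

Sprint

Compute Lab 1's expected payoff for each action, taking the expectation over Lab 2's type.
E[Sprint] = 0.75·(3) + 0.25·(6) = 3.75
E[Steady] = 0.75·(4) + 0.25·(1) = 3.25
E[Pivot] = 0.75·(0) + 0.25·(6) = 1.5
Best response: Sprint (3.75 is the largest).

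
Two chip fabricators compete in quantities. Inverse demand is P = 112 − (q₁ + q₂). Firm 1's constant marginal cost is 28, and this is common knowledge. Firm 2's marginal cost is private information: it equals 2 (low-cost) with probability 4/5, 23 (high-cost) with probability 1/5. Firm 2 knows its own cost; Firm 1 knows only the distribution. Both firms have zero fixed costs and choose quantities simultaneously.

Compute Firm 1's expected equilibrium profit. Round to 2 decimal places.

Each type of Firm 2 best-responds to q₁; Firm 1 best-responds to the expected q₂ over Firm 2's types.
Firm 2 with cost c maximizes (112 − (q₁+q₂) − c)·q₂, giving q₂(c) = (112 − c − q₁)/2.
E[c₂] = 4/5·2 + 1/5·23 = 6.2
Firm 1's FOC against E[q₂] yields q₁ = (112 − 2·28 + E[c₂])/3 = (112 − 56 + 6.2)/3 = 20.7333.
E[P] = 112 − (q₁ + E[q₂]) = 48.7333; Firm 1's expected profit = (E[P] − 28)·q₁ = (48.7333 − 28)·20.7333 = 429.871.

429.87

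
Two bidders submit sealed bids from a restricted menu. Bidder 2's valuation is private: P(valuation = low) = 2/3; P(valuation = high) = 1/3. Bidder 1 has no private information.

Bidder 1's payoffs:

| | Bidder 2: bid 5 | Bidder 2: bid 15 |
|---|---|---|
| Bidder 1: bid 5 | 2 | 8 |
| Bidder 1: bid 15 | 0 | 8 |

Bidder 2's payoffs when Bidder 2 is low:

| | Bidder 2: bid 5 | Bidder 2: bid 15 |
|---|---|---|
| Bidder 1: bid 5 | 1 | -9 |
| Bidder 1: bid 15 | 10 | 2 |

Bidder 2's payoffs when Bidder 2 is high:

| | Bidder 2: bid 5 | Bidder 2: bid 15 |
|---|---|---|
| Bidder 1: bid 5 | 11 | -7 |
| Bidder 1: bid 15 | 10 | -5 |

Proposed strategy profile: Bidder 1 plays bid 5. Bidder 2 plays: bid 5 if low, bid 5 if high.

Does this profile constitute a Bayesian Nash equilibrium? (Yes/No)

A profile is a BNE iff every type of every player is best-responding given beliefs about the other side.
Bidder 1 plays bid 5: E[bid 5] = 2/3·(2) + 1/3·(2) = 2; E[bid 15] = 0. Best-responding. ✓
Bidder 2 (valuation low), facing bid 5: bid 5 gives 1, bid 15 gives -9. Proposed bid 5 is best. ✓
Bidder 2 (valuation high), facing bid 5: bid 5 gives 11, bid 15 gives -7. Proposed bid 5 is best. ✓

Yes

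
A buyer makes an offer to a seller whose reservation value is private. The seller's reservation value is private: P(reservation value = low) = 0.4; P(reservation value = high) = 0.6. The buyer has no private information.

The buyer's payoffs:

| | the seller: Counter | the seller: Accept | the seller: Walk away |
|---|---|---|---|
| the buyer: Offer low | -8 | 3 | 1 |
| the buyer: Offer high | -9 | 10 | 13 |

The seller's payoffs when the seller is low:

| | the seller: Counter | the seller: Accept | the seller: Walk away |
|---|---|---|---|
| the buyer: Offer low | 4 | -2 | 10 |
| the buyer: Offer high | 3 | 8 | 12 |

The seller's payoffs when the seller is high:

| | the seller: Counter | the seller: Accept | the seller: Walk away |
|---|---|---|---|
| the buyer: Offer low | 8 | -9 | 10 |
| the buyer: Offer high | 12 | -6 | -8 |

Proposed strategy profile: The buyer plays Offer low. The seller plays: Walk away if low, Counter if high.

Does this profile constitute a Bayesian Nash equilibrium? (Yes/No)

No

The buyer plays Offer low: E[Offer low] = 0.4·(1) + 0.6·(-8) = -4.4; E[Offer high] = -0.2. Not best-responding. ✗
The seller (reservation value low), facing Offer low: Counter gives 4, Accept gives -2, Walk away gives 10. Proposed Walk away is best. ✓
The seller (reservation value high), facing Offer low: Counter gives 8, Accept gives -9, Walk away gives 10. Proposed Counter is not best — profitable deviation exists. ✗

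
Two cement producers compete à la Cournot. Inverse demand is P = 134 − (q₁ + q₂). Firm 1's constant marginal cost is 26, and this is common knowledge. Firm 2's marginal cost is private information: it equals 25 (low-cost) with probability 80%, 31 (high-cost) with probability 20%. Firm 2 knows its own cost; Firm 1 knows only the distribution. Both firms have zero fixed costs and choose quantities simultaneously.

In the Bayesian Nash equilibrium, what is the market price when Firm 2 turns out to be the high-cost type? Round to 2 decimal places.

Type-c best response for Firm 2: q₂(c) = (134 − c)/2 − q₁/2.
Firm 1 maximizes expected profit; its first-order condition is 134 − 2q₁ − E[q₂] − 26 = 0.
Substituting E[q₂] and solving: E[c₂] = 26.2, so q₁ = (134 − 2·26 + 26.2)/3 = 36.0667.
q₂(high-cost) = 33.4667, so P = 134 − (36.0667 + 33.4667) = 64.4667.

64.47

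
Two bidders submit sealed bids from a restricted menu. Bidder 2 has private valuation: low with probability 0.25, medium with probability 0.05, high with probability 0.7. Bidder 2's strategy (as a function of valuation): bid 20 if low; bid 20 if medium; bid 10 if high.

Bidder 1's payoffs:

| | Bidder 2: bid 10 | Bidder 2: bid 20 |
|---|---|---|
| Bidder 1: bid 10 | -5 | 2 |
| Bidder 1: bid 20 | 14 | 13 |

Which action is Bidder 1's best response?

Compute Bidder 1's expected payoff for each action, taking the expectation over Bidder 2's type.
E[bid 10] = 0.25·(2) + 0.05·(2) + 0.7·(-5) = -2.9
E[bid 20] = 0.25·(13) + 0.05·(13) + 0.7·(14) = 13.7
Best response: bid 20 (13.7 is the largest).

bid 20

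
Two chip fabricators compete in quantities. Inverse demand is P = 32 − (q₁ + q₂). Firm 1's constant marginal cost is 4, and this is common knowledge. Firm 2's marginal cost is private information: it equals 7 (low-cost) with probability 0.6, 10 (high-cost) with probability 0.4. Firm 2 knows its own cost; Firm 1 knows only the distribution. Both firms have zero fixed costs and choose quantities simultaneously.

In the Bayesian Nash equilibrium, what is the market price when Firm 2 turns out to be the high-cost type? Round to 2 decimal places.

Type-c best response for Firm 2: q₂(c) = (32 − c)/2 − q₁/2.
Firm 1 maximizes expected profit; its first-order condition is 32 − 2q₁ − E[q₂] − 4 = 0.
Substituting E[q₂] and solving: E[c₂] = 8.2, so q₁ = (32 − 2·4 + 8.2)/3 = 10.7333.
q₂(high-cost) = 5.63333, so P = 32 − (10.7333 + 5.63333) = 15.6333.

15.63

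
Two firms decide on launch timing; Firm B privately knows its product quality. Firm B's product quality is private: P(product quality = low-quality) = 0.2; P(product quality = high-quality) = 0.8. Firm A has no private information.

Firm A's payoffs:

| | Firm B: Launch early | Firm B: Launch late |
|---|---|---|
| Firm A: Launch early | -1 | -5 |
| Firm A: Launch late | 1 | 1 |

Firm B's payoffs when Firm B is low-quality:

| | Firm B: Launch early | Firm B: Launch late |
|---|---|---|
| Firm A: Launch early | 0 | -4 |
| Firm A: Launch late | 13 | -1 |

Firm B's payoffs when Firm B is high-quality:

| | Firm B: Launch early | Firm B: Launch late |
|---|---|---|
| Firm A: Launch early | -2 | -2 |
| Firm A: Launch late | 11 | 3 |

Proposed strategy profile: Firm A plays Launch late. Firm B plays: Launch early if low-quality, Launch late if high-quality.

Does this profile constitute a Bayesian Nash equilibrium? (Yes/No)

Firm A plays Launch late: E[Launch late] = 0.2·(1) + 0.8·(1) = 1; E[Launch early] = -4.2. Best-responding. ✓
Firm B (product quality low-quality), facing Launch late: Launch early gives 13, Launch late gives -1. Proposed Launch early is best. ✓
Firm B (product quality high-quality), facing Launch late: Launch early gives 11, Launch late gives 3. Proposed Launch late is not best — profitable deviation exists. ✗

No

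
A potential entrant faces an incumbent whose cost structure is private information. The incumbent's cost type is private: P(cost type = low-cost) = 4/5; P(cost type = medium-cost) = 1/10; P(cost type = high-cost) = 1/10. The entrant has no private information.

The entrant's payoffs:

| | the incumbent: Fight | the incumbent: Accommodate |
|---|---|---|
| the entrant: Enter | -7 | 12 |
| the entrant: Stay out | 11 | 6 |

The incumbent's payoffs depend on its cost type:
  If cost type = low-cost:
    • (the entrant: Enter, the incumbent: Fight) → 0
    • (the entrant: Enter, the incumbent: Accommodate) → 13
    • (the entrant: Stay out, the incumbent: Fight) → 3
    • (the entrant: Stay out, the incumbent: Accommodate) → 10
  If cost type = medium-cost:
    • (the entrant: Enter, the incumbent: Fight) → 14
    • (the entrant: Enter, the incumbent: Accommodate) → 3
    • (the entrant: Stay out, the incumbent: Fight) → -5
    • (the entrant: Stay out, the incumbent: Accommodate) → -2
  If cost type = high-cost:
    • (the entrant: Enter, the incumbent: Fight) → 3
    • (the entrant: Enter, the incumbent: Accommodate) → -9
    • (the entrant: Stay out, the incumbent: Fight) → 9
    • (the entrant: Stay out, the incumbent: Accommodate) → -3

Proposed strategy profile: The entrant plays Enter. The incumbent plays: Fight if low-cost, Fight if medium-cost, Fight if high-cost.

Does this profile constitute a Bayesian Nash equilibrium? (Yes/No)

No

A profile is a BNE iff every type of every player is best-responding given beliefs about the other side.
The entrant plays Enter: E[Enter] = 4/5·(-7) + 1/10·(-7) + 1/10·(-7) = -7; E[Stay out] = 11. Not best-responding. ✗
The incumbent (cost type low-cost), facing Enter: Fight gives 0, Accommodate gives 13. Proposed Fight is not best — profitable deviation exists. ✗
The incumbent (cost type medium-cost), facing Enter: Fight gives 14, Accommodate gives 3. Proposed Fight is best. ✓
The incumbent (cost type high-cost), facing Enter: Fight gives 3, Accommodate gives -9. Proposed Fight is best. ✓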